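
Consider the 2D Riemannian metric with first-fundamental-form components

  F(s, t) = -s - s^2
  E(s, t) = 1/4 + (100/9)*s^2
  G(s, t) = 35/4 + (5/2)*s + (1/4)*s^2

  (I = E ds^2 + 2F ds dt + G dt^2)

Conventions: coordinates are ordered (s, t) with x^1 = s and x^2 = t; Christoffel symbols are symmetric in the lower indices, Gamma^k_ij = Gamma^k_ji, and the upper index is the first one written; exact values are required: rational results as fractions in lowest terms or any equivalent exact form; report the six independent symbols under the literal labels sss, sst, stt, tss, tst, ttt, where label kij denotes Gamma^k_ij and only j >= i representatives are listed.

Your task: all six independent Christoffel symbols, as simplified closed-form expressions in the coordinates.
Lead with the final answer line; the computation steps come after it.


Answer: Gamma_sss = (112*s^3 + 3568*s^2 + 13856*s)/(256*s^4 + 3712*s^3 + 13865*s^2 + 90*s + 315), Gamma_sst = (36*s^3 + 216*s^2 + 180*s)/(256*s^4 + 3712*s^3 + 13865*s^2 + 90*s + 315), Gamma_stt = (-9*s^3 - 135*s^2 - 765*s - 1575)/(256*s^4 + 3712*s^3 + 13865*s^2 + 90*s + 315), Gamma_tss = (-1600*s^3 - 72*s - 36)/(256*s^4 + 3712*s^3 + 13865*s^2 + 90*s + 315), Gamma_tst = (400*s^3 + 2000*s^2 + 9*s + 45)/(256*s^4 + 3712*s^3 + 13865*s^2 + 90*s + 315), Gamma_ttt = (-36*s^3 - 216*s^2 - 180*s)/(256*s^4 + 3712*s^3 + 13865*s^2 + 90*s + 315)

E = 1/4 + (100/9)*s^2; F = -s - s^2; G = 35/4 + (5/2)*s + (1/4)*s^2
Gamma^k_ij = (1/2) g^{kl} (d_i g_jl + d_j g_il - d_l g_ij), with g^inv = (1/(EG-F^2)) [[G, -F], [-F, E]]
first partials: E_s = (200/9)*s, E_t = 0, F_s = -1 - 2*s, F_t = 0, G_s = 5/2 + (1/2)*s, G_t = 0
D = EG - F^2 = 35/16 + (5/8)*s + (13865/144)*s^2 + (232/9)*s^3 + (16/9)*s^4
expanded: Gamma^s_ss = (G E_s - 2F F_s + F E_t)/(2D), Gamma^s_st = (G E_t - F G_s)/(2D), Gamma^s_tt = (2G F_t - G G_s - F G_t)/(2D), Gamma^t_ss = (2E F_s - E E_t - F E_s)/(2D), Gamma^t_st = (E G_s - F E_t)/(2D), Gamma^t_tt = (E G_t - 2F F_t + F G_s)/(2D); substitute and cancel common factors


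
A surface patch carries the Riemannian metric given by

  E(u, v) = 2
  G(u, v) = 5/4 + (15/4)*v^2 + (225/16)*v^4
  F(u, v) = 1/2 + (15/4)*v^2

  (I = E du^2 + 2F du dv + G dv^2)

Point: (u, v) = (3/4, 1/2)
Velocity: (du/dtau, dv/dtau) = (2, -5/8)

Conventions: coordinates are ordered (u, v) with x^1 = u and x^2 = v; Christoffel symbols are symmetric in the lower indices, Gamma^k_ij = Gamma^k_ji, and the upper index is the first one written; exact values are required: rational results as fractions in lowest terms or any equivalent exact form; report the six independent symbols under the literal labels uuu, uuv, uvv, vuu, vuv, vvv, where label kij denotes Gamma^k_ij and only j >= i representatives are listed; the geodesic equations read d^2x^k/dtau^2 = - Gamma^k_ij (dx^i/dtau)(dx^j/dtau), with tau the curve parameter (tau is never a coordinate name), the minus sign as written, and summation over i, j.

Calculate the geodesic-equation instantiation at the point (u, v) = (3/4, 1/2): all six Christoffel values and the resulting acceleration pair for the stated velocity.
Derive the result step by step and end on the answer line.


E = 2, F = 23/16, G = 785/256 at the point
E_u = 0, E_v = 0, F_u = 0, F_v = 15/4, G_u = 0, G_v = 345/32
EG - F^2 = 1041/256;  g^inv = (256/1041) * [[785/256, -23/16], [-23/16, 2]]
first-kind symbols [ij,l] = (1/2)(d_i g_jl + d_j g_il - d_l g_ij): [uu,u] = E_u/2 = 0, [uu,v] = F_u - E_v/2 = 0, [uv,u] = E_v/2 = 0, [uv,v] = G_u/2 = 0, [vv,u] = F_v - G_u/2 = 15/4, [vv,v] = G_v/2 = 345/64
Gamma^u_ij = (G*[ij,u] - F*[ij,v])/(EG - F^2), Gamma^v_ij = (E*[ij,v] - F*[ij,u])/(EG - F^2)
Gamma_uuu = 0, Gamma_uuv = 0, Gamma_uvv = 320/347, Gamma_vuu = 0, Gamma_vuv = 0, Gamma_vvv = 460/347
d^2u/dtau^2 = -(Gamma_uuu*(2)^2 + 2*Gamma_uuv*(2)*(-5/8) + Gamma_uvv*(-5/8)^2) = -125/347
d^2v/dtau^2 = -(Gamma_vuu*(2)^2 + 2*Gamma_vuv*(2)*(-5/8) + Gamma_vvv*(-5/8)^2) = -2875/5552

Answer: Gamma_uuu = 0, Gamma_uuv = 0, Gamma_uvv = 320/347, Gamma_vuu = 0, Gamma_vuv = 0, Gamma_vvv = 460/347; accelerations (d^2u/dtau^2, d^2v/dtau^2) = (-125/347, -2875/5552)


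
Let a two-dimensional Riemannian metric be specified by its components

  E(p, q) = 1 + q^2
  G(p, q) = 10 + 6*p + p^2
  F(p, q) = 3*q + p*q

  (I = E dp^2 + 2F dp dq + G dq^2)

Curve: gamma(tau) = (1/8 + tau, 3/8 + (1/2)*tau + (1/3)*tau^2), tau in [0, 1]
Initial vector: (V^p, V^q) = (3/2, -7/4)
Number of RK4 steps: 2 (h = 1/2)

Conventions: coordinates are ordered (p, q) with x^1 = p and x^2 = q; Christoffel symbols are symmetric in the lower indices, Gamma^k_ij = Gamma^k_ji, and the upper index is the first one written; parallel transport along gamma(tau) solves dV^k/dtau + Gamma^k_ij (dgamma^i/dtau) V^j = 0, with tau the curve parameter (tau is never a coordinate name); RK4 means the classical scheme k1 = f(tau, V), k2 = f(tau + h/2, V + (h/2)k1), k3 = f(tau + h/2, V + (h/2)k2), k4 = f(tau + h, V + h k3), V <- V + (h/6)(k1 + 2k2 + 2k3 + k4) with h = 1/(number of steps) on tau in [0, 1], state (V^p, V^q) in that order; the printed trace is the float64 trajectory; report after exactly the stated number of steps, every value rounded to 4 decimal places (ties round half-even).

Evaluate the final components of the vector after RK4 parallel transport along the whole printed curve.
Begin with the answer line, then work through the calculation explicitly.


Answer: V^p = 1.5171, V^q = -1.6416

gamma'(tau) = (1, 1/2 + (2/3)*tau); f(tau, V)^k = -Gamma^k_ij(gamma(tau)) gamma'^i(tau) V^j; h = 1/2; intermediate values shown to 6 dp
curve data and Christoffel symbols at the stage parameters:
  tau = 0.000000: gamma = (0.125000, 0.375000), gamma' = (1.000000, 0.500000); Gamma_ppp = 0.000000, Gamma_ppq = 0.034384, Gamma_pqq = 0.000000, Gamma_qpp = 0.000000, Gamma_qpq = 0.286533, Gamma_qqq = 0.000000
  tau = 0.250000: gamma = (0.375000, 0.520833), gamma' = (1.000000, 0.666667); Gamma_ppp = 0.000000, Gamma_ppq = 0.041134, Gamma_pqq = 0.000000, Gamma_qpp = 0.000000, Gamma_qpq = 0.266548, Gamma_qqq = 0.000000
  tau = 0.500000: gamma = (0.625000, 0.708333), gamma' = (1.000000, 0.833333); Gamma_ppp = 0.000000, Gamma_ppq = 0.048376, Gamma_pqq = 0.000000, Gamma_qpp = 0.000000, Gamma_qpq = 0.247569, Gamma_qqq = 0.000000
  tau = 0.750000: gamma = (0.875000, 0.937500), gamma' = (1.000000, 1.000000); Gamma_ppp = 0.000000, Gamma_ppq = 0.055491, Gamma_pqq = 0.000000, Gamma_qpp = 0.000000, Gamma_qpq = 0.229364, Gamma_qqq = 0.000000
  tau = 1.000000: gamma = (1.125000, 1.208333), gamma' = (1.000000, 1.166667); Gamma_ppp = 0.000000, Gamma_ppq = 0.062043, Gamma_pqq = 0.000000, Gamma_qpp = 0.000000, Gamma_qpq = 0.211802, Gamma_qqq = 0.000000
step 0: V^p = 1.5000, V^q = -1.7500
step 1: k1 = (0.034384, 0.286533), k2 = (0.027668, 0.179290), k3 = (0.028817, 0.186734), k4 = (0.019090, 0.097697); V <- V + (h/6)(k1 + 2k2 + 2k3 + k4): V^p = 1.5139, V^q = -1.6570
step 2: k1 = (0.019129, 0.097893), k2 = (0.006318, 0.026113), k3 = (0.007491, 0.030964), k4 = (-0.008007, -0.027335); V <- V + (h/6)(k1 + 2k2 + 2k3 + k4): V^p = 1.5171, V^q = -1.6416


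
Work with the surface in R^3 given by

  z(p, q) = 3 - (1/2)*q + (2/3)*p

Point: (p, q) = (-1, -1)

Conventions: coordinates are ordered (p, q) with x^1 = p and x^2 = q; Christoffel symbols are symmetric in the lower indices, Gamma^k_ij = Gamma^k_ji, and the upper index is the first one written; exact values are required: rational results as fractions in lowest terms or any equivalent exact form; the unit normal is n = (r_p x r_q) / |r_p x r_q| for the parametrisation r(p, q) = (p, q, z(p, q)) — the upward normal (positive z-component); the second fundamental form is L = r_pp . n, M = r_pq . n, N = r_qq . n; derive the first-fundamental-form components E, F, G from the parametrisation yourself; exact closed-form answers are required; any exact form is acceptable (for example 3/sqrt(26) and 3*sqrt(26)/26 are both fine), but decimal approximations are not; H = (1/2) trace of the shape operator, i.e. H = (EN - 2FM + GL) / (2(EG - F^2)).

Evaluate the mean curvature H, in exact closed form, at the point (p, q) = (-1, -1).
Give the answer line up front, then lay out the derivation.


Answer: H = 0

z_p = 2/3, z_q = -1/2, z_pp = 0, z_pq = 0, z_qq = 0
E = 13/9, F = -1/3, G = 5/4; answer radicand W^2 = 61/36
unnormalised second-form numerators: l = 0, m = 0, n = 0; L = l/sqrt(61/36), and similarly M = m/sqrt(W^2), N = n/sqrt(W^2)
H = (E*n - 2*F*m + G*l) / (2*(EG - F^2)*sqrt(W^2)); E*n - 2*F*m + G*l = 0, EG - F^2 = 61/36, so H = (0)/sqrt(61/36)


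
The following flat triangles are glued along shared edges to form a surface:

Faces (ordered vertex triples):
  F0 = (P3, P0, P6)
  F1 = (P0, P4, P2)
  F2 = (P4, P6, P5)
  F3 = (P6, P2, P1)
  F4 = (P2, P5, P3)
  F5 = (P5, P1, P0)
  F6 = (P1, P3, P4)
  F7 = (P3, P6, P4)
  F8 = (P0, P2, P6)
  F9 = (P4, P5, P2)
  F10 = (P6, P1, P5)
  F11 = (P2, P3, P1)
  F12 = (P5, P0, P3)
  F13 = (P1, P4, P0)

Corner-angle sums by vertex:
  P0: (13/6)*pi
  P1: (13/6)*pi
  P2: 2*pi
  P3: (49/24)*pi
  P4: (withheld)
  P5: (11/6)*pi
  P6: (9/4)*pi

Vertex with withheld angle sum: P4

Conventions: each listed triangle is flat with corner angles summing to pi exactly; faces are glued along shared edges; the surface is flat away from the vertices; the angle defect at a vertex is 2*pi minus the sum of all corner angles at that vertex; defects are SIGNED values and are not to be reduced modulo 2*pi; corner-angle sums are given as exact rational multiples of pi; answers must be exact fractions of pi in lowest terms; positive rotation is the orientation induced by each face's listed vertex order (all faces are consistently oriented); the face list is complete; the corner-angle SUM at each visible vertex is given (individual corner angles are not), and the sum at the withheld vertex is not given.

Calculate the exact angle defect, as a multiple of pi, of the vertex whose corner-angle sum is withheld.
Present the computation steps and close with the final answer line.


V = 7, E = 21, F = 14; chi = V - E + F = 0
Gauss-Bonnet: total defect = 2*pi*chi = 0; visible defects sum to (-11/24)*pi

Answer: defect(P4) = (11/24)*pi


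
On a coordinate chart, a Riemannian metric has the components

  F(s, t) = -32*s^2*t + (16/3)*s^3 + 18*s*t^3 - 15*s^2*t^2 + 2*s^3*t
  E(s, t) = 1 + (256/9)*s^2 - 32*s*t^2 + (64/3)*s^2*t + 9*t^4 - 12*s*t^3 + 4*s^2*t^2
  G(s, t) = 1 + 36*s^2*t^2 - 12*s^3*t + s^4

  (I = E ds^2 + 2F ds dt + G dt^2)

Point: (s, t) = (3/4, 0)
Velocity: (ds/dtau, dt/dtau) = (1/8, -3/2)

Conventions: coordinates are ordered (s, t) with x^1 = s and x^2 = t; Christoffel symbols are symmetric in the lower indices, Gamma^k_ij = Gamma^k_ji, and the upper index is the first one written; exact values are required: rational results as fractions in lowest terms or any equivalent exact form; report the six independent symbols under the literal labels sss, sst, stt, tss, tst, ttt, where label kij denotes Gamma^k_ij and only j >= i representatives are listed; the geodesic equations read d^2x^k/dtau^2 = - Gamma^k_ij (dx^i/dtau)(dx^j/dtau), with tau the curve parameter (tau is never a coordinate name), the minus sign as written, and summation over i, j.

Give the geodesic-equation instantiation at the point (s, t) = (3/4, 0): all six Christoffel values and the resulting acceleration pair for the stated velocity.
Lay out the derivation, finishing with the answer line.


E = 17, F = 9/4, G = 337/256 at the point
E_s = 128/3, E_t = 12, F_s = 9, F_t = -549/32, G_s = 27/16, G_t = -81/16
EG - F^2 = 4433/256;  g^inv = (256/4433) * [[337/256, -9/4], [-9/4, 17]]
first-kind symbols [ij,l] = (1/2)(d_i g_jl + d_j g_il - d_l g_ij): [ss,s] = E_s/2 = 64/3, [ss,t] = F_s - E_t/2 = 3, [st,s] = E_t/2 = 6, [st,t] = G_s/2 = 27/32, [tt,s] = F_t - G_s/2 = -18, [tt,t] = G_t/2 = -81/32
Gamma^s_ij = (G*[ij,s] - F*[ij,t])/(EG - F^2), Gamma^t_ij = (E*[ij,t] - F*[ij,s])/(EG - F^2)
Gamma_sss = 16384/13299, Gamma_sst = 1536/4433, Gamma_stt = -4608/4433, Gamma_tss = 768/4433, Gamma_tst = 216/4433, Gamma_ttt = -648/4433
d^2s/dtau^2 = -(Gamma_sss*(1/8)^2 + 2*Gamma_sst*(1/8)*(-3/2) + Gamma_stt*(-3/2)^2) = 32576/13299
d^2t/dtau^2 = -(Gamma_tss*(1/8)^2 + 2*Gamma_tst*(1/8)*(-3/2) + Gamma_ttt*(-3/2)^2) = 1527/4433

Answer: Gamma_sss = 16384/13299, Gamma_sst = 1536/4433, Gamma_stt = -4608/4433, Gamma_tss = 768/4433, Gamma_tst = 216/4433, Gamma_ttt = -648/4433; accelerations (d^2s/dtau^2, d^2t/dtau^2) = (32576/13299, 1527/4433)


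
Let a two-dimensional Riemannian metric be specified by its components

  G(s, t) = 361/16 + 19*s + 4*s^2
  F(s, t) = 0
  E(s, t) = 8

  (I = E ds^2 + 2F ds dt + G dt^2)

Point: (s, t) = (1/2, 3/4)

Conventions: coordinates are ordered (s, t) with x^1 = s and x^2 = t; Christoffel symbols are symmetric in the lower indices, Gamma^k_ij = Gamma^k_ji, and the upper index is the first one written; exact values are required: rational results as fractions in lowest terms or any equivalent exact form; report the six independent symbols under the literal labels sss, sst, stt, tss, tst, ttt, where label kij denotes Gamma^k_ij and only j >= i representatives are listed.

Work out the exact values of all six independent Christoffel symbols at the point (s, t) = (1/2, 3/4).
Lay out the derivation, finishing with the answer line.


E = 8, F = 0, G = 529/16 at the point
E_s = 0, E_t = 0, F_s = 0, F_t = 0, G_s = 23, G_t = 0
EG - F^2 = 529/2;  g^inv = (2/529) * [[529/16, 0], [0, 8]]
first-kind symbols [ij,l] = (1/2)(d_i g_jl + d_j g_il - d_l g_ij): [ss,s] = E_s/2 = 0, [ss,t] = F_s - E_t/2 = 0, [st,s] = E_t/2 = 0, [st,t] = G_s/2 = 23/2, [tt,s] = F_t - G_s/2 = -23/2, [tt,t] = G_t/2 = 0
Gamma^s_ij = (G*[ij,s] - F*[ij,t])/(EG - F^2), Gamma^t_ij = (E*[ij,t] - F*[ij,s])/(EG - F^2)

Answer: Gamma_sss = 0, Gamma_sst = 0, Gamma_stt = -23/16, Gamma_tss = 0, Gamma_tst = 8/23, Gamma_ttt = 0


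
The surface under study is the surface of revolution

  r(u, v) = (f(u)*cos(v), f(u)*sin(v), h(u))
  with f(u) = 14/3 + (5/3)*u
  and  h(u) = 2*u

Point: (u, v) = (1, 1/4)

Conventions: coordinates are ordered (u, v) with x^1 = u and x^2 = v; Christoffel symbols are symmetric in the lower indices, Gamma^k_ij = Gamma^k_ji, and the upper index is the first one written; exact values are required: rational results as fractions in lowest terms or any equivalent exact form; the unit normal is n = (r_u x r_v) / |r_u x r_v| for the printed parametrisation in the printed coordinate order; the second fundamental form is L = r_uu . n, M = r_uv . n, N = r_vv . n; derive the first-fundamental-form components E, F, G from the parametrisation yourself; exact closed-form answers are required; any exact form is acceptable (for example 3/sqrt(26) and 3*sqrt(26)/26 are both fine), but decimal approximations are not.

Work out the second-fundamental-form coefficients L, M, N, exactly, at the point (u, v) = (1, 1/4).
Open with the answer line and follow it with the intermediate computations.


Answer: L = 0, M = 0, N = 38*sqrt(61)/61

f = 19/3, f' = 5/3, f'' = 0, h' = 2, h'' = 0
E = 61/9, F = 0, G = 361/9; answer radicand W^2 = 61/9
unnormalised second-form numerators: l = 0, m = 0, n = 38/3; L = l/sqrt(61/9), and similarly M = m/sqrt(W^2), N = n/sqrt(W^2)


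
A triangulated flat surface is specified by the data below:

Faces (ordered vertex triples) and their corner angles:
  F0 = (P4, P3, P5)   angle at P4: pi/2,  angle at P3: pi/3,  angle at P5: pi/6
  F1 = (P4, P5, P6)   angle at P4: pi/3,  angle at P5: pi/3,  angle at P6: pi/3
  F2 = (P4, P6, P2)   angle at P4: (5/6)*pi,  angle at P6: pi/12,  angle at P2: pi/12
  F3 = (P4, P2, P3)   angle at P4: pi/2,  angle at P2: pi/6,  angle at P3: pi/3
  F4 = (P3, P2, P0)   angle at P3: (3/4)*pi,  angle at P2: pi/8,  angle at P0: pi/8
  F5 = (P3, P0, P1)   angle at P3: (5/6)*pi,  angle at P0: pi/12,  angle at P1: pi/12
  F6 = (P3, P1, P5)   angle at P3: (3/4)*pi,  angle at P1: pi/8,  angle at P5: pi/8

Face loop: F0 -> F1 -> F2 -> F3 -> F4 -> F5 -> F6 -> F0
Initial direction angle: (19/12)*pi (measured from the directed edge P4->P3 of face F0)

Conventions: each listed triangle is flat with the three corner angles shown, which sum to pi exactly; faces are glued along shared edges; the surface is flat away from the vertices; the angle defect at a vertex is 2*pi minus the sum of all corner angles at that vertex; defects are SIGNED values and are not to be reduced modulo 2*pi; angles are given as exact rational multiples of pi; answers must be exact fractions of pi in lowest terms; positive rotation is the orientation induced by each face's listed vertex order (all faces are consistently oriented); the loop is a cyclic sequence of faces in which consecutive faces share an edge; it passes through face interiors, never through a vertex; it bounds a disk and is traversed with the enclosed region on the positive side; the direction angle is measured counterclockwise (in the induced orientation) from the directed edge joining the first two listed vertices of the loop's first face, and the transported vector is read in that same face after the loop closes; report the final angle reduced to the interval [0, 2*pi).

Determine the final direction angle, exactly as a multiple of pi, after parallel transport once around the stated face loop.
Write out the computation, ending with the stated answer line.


enclosed vertex P3: corner angles sum to 3*pi, defect = 2*pi - 3*pi = -pi
enclosed vertex P4: corner angles sum to (13/6)*pi, defect = 2*pi - (13/6)*pi = -pi/6
summing the enclosed defects onto the initial angle, mod 2*pi in the induced orientation:
final angle = (19/12)*pi - (7/6)*pi = (5/12)*pi (mod 2*pi)

Answer: final direction angle = (5/12)*pi


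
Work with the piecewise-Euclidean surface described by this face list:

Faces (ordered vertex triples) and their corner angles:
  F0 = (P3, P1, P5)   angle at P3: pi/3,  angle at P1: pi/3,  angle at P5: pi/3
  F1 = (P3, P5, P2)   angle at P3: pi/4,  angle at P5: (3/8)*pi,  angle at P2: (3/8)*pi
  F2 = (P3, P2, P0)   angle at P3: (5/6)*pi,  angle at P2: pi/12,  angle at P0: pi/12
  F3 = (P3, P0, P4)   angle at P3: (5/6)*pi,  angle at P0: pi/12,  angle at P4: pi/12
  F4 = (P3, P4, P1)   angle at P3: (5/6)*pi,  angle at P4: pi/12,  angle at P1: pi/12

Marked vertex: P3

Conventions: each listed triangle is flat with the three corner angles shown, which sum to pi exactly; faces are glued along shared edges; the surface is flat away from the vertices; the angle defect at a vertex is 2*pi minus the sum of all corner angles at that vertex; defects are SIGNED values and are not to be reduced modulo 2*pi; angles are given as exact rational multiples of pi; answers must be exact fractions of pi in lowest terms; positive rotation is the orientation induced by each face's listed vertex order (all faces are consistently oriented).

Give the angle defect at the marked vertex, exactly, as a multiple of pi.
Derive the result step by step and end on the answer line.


Sum of corner angles at P3: (37/12)*pi
defect = 2*pi - (37/12)*pi

Answer: defect(P3) = (-13/12)*pi


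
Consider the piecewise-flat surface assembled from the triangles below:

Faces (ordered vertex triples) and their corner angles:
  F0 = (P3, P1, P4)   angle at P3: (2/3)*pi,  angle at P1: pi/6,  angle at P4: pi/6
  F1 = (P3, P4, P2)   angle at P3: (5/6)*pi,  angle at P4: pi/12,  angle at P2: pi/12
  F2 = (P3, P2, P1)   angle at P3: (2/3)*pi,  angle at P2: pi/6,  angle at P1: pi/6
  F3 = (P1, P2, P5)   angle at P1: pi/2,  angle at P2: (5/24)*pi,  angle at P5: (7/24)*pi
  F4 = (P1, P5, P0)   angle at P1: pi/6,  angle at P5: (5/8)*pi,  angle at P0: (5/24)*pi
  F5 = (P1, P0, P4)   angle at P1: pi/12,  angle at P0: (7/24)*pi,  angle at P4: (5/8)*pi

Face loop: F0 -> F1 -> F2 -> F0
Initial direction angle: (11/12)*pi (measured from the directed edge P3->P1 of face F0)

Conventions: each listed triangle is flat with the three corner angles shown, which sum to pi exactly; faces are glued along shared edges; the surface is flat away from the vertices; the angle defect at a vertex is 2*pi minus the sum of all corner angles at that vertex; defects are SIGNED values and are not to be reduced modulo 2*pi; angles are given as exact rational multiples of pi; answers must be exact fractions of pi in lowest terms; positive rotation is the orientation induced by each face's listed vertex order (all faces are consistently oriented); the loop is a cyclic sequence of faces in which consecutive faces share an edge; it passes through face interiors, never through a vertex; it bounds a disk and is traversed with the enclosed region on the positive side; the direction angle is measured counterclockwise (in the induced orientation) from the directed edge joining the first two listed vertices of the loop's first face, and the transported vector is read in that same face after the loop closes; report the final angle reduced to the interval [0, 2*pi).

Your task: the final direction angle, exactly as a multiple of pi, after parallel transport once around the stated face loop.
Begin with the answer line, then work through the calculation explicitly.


Answer: final direction angle = (3/4)*pi

enclosed vertex P3: corner angles sum to (13/6)*pi, defect = 2*pi - (13/6)*pi = -pi/6
final direction = starting direction + enclosed defect total, reduced mod 2*pi (induced orientation)
final angle = (11/12)*pi - pi/6 = (3/4)*pi (mod 2*pi)


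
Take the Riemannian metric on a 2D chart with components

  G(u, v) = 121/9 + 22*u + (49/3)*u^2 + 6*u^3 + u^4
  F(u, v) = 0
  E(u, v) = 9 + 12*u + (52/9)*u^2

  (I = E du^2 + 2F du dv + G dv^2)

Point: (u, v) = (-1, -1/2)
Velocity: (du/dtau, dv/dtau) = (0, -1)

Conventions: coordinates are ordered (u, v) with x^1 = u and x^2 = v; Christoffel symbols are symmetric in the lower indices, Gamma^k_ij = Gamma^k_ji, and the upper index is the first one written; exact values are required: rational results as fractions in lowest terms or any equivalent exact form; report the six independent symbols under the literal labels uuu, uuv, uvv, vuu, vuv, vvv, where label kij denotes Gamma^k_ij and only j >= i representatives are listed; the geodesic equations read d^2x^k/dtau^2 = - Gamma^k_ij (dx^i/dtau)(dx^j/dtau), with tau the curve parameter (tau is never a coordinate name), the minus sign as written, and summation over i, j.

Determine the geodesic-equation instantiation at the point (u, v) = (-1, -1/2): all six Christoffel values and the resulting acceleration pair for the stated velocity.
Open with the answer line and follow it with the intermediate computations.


Answer: Gamma_uuu = 2/25, Gamma_uuv = 0, Gamma_uvv = -3/5, Gamma_vuu = 0, Gamma_vuv = 3/5, Gamma_vvv = 0; accelerations (d^2u/dtau^2, d^2v/dtau^2) = (3/5, 0)

E = 25/9, F = 0, G = 25/9 at the point
E_u = 4/9, E_v = 0, F_u = 0, F_v = 0, G_u = 10/3, G_v = 0
EG - F^2 = 625/81;  g^inv = (81/625) * [[25/9, 0], [0, 25/9]]
first-kind symbols [ij,l] = (1/2)(d_i g_jl + d_j g_il - d_l g_ij): [uu,u] = E_u/2 = 2/9, [uu,v] = F_u - E_v/2 = 0, [uv,u] = E_v/2 = 0, [uv,v] = G_u/2 = 5/3, [vv,u] = F_v - G_u/2 = -5/3, [vv,v] = G_v/2 = 0
Gamma^u_ij = (G*[ij,u] - F*[ij,v])/(EG - F^2), Gamma^v_ij = (E*[ij,v] - F*[ij,u])/(EG - F^2)
Gamma_uuu = 2/25, Gamma_uuv = 0, Gamma_uvv = -3/5, Gamma_vuu = 0, Gamma_vuv = 3/5, Gamma_vvv = 0
d^2u/dtau^2 = -(Gamma_uuu*(0)^2 + 2*Gamma_uuv*(0)*(-1) + Gamma_uvv*(-1)^2) = 3/5
d^2v/dtau^2 = -(Gamma_vuu*(0)^2 + 2*Gamma_vuv*(0)*(-1) + Gamma_vvv*(-1)^2) = 0


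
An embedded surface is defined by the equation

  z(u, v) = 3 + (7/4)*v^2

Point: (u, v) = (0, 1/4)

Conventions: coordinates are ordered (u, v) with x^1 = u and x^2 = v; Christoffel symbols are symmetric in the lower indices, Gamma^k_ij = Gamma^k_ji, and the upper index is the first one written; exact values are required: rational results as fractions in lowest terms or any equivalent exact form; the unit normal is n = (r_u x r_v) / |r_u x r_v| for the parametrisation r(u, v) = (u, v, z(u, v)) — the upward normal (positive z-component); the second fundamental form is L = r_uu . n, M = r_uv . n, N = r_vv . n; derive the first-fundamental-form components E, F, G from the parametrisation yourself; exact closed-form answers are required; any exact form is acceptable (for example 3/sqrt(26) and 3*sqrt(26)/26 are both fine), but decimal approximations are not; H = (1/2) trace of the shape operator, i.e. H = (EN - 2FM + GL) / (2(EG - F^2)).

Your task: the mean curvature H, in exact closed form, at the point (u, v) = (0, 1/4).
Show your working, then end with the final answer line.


z_u = 0, z_v = 7/8, z_uu = 0, z_uv = 0, z_vv = 7/2
E = 1, F = 0, G = 113/64; answer radicand W^2 = 113/64
unnormalised second-form numerators: l = 0, m = 0, n = 7/2; L = l/sqrt(113/64), and similarly M = m/sqrt(W^2), N = n/sqrt(W^2)
H = (E*n - 2*F*m + G*l) / (2*(EG - F^2)*sqrt(W^2)); E*n - 2*F*m + G*l = 7/2, EG - F^2 = 113/64, so H = (112/113)/sqrt(113/64)

Answer: H = 896*sqrt(113)/12769


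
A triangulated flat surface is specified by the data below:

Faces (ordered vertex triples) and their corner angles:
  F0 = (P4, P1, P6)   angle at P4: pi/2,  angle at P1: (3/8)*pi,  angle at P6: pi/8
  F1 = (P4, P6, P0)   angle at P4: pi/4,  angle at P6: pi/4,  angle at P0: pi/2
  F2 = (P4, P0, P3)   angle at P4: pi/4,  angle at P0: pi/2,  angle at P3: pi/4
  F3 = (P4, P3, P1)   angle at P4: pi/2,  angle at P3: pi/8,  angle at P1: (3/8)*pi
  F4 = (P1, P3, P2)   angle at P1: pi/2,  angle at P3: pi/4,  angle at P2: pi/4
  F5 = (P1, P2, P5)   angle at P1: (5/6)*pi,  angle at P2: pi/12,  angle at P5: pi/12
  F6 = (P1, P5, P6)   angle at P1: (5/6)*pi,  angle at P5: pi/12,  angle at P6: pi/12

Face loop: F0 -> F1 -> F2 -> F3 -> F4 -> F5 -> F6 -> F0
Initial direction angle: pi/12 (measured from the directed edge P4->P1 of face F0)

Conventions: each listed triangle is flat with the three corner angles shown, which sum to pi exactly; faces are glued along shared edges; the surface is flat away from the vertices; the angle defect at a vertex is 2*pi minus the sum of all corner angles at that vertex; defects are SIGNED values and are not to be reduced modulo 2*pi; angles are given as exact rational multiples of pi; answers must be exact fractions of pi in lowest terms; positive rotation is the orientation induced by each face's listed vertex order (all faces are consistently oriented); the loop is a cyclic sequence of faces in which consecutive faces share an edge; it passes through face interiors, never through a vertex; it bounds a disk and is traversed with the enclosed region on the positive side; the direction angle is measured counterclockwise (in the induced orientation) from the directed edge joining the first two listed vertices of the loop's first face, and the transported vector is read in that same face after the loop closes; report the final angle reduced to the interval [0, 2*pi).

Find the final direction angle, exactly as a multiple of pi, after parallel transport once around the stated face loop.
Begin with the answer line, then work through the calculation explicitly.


Answer: final direction angle = (5/3)*pi

enclosed vertex P1: corner angles sum to (35/12)*pi, defect = 2*pi - (35/12)*pi = (-11/12)*pi
enclosed vertex P4: corner angles sum to (3/2)*pi, defect = 2*pi - (3/2)*pi = pi/2
holonomy = initial angle + sum of enclosed defects (mod 2*pi), positive in the induced orientation
final angle = pi/12 - (5/12)*pi = (5/3)*pi (mod 2*pi)


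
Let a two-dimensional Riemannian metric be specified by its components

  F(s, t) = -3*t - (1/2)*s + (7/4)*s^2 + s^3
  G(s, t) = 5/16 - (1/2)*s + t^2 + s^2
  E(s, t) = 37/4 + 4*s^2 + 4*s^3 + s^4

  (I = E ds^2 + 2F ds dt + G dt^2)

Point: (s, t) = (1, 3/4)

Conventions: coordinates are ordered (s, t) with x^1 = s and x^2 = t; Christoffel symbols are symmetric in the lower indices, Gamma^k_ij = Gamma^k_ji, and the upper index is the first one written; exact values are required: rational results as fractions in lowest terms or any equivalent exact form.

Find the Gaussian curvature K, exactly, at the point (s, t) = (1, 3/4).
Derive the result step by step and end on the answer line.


E = 73/4, F = 0, G = 11/8, EG - F^2 = 803/32 at the point
E_s = 24, E_t = 0, F_s = 6, F_t = -3, G_s = 3/2, G_t = 3/2
E_tt = 0, F_st = 0, G_ss = 2
Using the Brioschi determinant formula for K from the metric derivatives:
M1 = [[-E_tt/2 + F_st - G_ss/2, E_s/2, F_s - E_t/2], [F_t - G_s/2, E, F], [G_t/2, F, G]] = [[-1, 12, 6], [-15/4, 73/4, 0], [3/4, 0, 11/8]]; det M1 = -1451/32
M2 = [[0, E_t/2, G_s/2], [E_t/2, E, F], [G_s/2, F, G]] = [[0, 0, 3/4], [0, 73/4, 0], [3/4, 0, 11/8]]; det M2 = -657/64
det M1 - det M2 = -2245/64; K = -2245/64 / (803/32)^2 = -35920/644809

Answer: K = -35920/644809


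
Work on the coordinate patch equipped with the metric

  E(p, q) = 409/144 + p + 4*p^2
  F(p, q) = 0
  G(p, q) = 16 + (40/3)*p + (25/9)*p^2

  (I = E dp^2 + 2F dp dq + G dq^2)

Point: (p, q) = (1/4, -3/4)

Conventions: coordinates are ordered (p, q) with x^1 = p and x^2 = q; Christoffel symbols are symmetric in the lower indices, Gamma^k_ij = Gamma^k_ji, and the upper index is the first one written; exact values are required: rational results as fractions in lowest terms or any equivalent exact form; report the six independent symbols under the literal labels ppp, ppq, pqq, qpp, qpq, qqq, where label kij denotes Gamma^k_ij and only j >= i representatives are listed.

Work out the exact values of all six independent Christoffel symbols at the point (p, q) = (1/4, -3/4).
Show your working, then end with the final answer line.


E = 481/144, F = 0, G = 2809/144 at the point
E_p = 3, E_q = 0, F_p = 0, F_q = 0, G_p = 265/18, G_q = 0
EG - F^2 = 1351129/20736;  g^inv = (20736/1351129) * [[2809/144, 0], [0, 481/144]]
first-kind symbols [ij,l] = (1/2)(d_i g_jl + d_j g_il - d_l g_ij): [pp,p] = E_p/2 = 3/2, [pp,q] = F_p - E_q/2 = 0, [pq,p] = E_q/2 = 0, [pq,q] = G_p/2 = 265/36, [qq,p] = F_q - G_p/2 = -265/36, [qq,q] = G_q/2 = 0
Gamma^p_ij = (G*[ij,p] - F*[ij,q])/(EG - F^2), Gamma^q_ij = (E*[ij,q] - F*[ij,p])/(EG - F^2)

Answer: Gamma_ppp = 216/481, Gamma_ppq = 0, Gamma_pqq = -1060/481, Gamma_qpp = 0, Gamma_qpq = 20/53, Gamma_qqq = 0


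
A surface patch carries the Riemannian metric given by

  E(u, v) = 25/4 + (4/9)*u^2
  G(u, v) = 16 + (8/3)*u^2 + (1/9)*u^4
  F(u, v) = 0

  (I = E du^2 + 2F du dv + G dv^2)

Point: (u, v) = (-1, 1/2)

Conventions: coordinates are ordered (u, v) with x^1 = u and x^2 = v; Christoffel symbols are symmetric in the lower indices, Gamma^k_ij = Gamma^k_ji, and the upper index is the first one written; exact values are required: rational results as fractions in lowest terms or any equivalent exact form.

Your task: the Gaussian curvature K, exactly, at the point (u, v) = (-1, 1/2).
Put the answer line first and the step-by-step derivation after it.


Answer: K = -16200/755053

E = 241/36, F = 0, G = 169/9, EG - F^2 = 40729/324 at the point
E_u = -8/9, E_v = 0, F_u = 0, F_v = 0, G_u = -52/9, G_v = 0
E_vv = 0, F_uv = 0, G_uu = 20/3
By Brioschi, K is (det M1 - det M2) divided by (EG - F^2) squared.
M1 = [[-E_vv/2 + F_uv - G_uu/2, E_u/2, F_u - E_v/2], [F_v - G_u/2, E, F], [G_v/2, F, G]] = [[-10/3, -4/9, 0], [26/9, 241/36, 0], [0, 0, 169/9]]; det M1 = -575783/1458
M2 = [[0, E_v/2, G_u/2], [E_v/2, E, F], [G_u/2, F, G]] = [[0, 0, -26/9], [0, 241/36, 0], [-26/9, 0, 169/9]]; det M2 = -40729/729
det M1 - det M2 = -54925/162; K = -54925/162 / (40729/324)^2 = -16200/755053


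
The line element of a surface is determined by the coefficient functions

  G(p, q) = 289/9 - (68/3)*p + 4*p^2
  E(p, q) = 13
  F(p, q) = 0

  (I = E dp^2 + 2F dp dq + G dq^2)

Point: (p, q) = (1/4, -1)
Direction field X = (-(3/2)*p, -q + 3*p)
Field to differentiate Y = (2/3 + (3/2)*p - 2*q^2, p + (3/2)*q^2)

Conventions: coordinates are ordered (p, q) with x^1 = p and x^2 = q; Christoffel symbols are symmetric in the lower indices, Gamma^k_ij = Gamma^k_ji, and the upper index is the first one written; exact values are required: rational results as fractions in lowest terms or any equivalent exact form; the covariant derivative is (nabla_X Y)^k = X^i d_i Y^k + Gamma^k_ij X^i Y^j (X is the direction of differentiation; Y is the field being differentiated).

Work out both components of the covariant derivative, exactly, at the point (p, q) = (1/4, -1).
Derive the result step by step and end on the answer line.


E = 13, F = 0, G = 961/36 at the point
E_p = 0, E_q = 0, F_p = 0, F_q = 0, G_p = -62/3, G_q = 0
EG - F^2 = 12493/36;  g^inv = (36/12493) * [[961/36, 0], [0, 13]]
first-kind symbols [ij,l] = (1/2)(d_i g_jl + d_j g_il - d_l g_ij): [pp,p] = E_p/2 = 0, [pp,q] = F_p - E_q/2 = 0, [pq,p] = E_q/2 = 0, [pq,q] = G_p/2 = -31/3, [qq,p] = F_q - G_p/2 = 31/3, [qq,q] = G_q/2 = 0
Gamma^p_ij = (G*[ij,p] - F*[ij,q])/(EG - F^2), Gamma^q_ij = (E*[ij,q] - F*[ij,p])/(EG - F^2)
Gamma_ppp = 0, Gamma_ppq = 0, Gamma_pqq = 31/39, Gamma_qpp = 0, Gamma_qpq = -12/31, Gamma_qqq = 0
X = (-3/8, 7/4), Y = (-23/24, 7/4) at the point

Answer: (nabla_X Y)^p = 346/39, (nabla_X Y)^q = -1171/248


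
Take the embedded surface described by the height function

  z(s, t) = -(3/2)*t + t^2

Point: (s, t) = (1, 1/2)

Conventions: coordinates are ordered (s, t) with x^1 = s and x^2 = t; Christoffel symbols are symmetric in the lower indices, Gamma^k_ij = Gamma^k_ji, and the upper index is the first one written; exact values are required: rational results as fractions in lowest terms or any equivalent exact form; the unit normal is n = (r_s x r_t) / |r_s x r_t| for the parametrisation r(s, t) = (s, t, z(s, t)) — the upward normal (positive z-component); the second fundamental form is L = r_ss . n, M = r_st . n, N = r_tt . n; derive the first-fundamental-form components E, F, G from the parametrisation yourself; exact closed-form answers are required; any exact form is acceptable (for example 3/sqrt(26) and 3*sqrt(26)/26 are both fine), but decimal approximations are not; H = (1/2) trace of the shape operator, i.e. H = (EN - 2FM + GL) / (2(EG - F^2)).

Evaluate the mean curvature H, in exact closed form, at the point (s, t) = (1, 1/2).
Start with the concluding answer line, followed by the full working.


Answer: H = 8*sqrt(5)/25

z_s = 0, z_t = -1/2, z_ss = 0, z_st = 0, z_tt = 2
E = 1, F = 0, G = 5/4; answer radicand W^2 = 5/4
unnormalised second-form numerators: l = 0, m = 0, n = 2; L = l/sqrt(5/4), and similarly M = m/sqrt(W^2), N = n/sqrt(W^2)
H = (E*n - 2*F*m + G*l) / (2*(EG - F^2)*sqrt(W^2)); E*n - 2*F*m + G*l = 2, EG - F^2 = 5/4, so H = (4/5)/sqrt(5/4)


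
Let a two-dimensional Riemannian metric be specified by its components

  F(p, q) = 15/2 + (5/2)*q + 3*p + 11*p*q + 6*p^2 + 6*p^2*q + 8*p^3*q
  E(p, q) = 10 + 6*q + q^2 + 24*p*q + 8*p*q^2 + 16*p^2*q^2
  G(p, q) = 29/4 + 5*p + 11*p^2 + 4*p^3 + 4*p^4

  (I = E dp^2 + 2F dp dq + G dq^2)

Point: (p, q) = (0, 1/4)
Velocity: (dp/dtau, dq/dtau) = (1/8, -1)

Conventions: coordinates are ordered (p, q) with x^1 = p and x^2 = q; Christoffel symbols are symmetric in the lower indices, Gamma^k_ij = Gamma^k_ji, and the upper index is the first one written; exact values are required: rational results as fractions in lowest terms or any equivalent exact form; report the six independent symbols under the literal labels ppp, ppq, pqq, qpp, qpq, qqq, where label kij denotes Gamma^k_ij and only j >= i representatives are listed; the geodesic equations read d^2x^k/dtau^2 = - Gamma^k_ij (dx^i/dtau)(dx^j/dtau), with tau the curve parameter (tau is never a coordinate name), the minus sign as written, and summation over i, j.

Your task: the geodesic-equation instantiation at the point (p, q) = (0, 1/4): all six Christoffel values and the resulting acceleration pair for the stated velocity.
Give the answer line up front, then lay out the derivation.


Answer: Gamma_ppp = 52/285, Gamma_ppq = 52/285, Gamma_pqq = 0, Gamma_qpp = 8/57, Gamma_qpq = 8/57, Gamma_qqq = 0; accelerations (d^2p/dtau^2, d^2q/dtau^2) = (13/304, 5/152)

E = 185/16, F = 65/8, G = 29/4 at the point
E_p = 13/2, E_q = 13/2, F_p = 23/4, F_q = 5/2, G_p = 5, G_q = 0
EG - F^2 = 285/16;  g^inv = (16/285) * [[29/4, -65/8], [-65/8, 185/16]]
first-kind symbols [ij,l] = (1/2)(d_i g_jl + d_j g_il - d_l g_ij): [pp,p] = E_p/2 = 13/4, [pp,q] = F_p - E_q/2 = 5/2, [pq,p] = E_q/2 = 13/4, [pq,q] = G_p/2 = 5/2, [qq,p] = F_q - G_p/2 = 0, [qq,q] = G_q/2 = 0
Gamma^p_ij = (G*[ij,p] - F*[ij,q])/(EG - F^2), Gamma^q_ij = (E*[ij,q] - F*[ij,p])/(EG - F^2)
Gamma_ppp = 52/285, Gamma_ppq = 52/285, Gamma_pqq = 0, Gamma_qpp = 8/57, Gamma_qpq = 8/57, Gamma_qqq = 0
d^2p/dtau^2 = -(Gamma_ppp*(1/8)^2 + 2*Gamma_ppq*(1/8)*(-1) + Gamma_pqq*(-1)^2) = 13/304
d^2q/dtau^2 = -(Gamma_qpp*(1/8)^2 + 2*Gamma_qpq*(1/8)*(-1) + Gamma_qqq*(-1)^2) = 5/152


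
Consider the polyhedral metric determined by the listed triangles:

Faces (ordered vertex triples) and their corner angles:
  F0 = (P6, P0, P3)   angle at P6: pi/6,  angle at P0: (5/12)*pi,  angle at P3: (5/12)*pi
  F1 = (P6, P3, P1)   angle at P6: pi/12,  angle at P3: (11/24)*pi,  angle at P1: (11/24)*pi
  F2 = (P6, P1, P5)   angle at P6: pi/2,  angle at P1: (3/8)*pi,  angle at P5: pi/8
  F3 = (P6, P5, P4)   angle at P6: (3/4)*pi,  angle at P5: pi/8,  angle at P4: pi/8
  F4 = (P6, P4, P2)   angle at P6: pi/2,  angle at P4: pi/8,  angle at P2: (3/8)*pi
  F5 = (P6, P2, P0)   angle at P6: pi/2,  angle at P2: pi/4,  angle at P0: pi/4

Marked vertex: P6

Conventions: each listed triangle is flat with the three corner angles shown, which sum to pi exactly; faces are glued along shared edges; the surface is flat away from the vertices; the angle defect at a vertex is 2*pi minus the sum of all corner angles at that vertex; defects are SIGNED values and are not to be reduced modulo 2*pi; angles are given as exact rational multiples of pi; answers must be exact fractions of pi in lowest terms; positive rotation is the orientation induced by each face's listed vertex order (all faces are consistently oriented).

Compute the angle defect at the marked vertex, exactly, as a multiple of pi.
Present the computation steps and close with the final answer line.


Sum of corner angles at P6: (5/2)*pi
defect = 2*pi - (5/2)*pi

Answer: defect(P6) = -pi/2


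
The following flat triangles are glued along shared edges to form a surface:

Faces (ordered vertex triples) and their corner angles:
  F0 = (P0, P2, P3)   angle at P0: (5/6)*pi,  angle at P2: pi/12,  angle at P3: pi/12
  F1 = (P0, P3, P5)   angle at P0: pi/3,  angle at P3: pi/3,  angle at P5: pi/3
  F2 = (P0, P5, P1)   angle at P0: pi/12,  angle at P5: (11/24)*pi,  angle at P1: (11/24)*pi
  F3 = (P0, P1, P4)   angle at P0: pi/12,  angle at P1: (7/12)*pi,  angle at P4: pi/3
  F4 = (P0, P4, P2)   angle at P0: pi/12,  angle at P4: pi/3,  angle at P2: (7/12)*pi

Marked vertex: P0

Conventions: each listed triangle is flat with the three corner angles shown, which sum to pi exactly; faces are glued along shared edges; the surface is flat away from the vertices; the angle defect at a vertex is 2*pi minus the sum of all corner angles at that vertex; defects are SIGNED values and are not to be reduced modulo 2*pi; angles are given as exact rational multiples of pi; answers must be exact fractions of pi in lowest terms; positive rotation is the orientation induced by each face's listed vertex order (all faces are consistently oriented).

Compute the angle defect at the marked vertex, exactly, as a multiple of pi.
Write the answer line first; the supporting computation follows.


Answer: defect(P0) = (7/12)*pi

Sum of corner angles at P0: (17/12)*pi
defect = 2*pi - (17/12)*pi


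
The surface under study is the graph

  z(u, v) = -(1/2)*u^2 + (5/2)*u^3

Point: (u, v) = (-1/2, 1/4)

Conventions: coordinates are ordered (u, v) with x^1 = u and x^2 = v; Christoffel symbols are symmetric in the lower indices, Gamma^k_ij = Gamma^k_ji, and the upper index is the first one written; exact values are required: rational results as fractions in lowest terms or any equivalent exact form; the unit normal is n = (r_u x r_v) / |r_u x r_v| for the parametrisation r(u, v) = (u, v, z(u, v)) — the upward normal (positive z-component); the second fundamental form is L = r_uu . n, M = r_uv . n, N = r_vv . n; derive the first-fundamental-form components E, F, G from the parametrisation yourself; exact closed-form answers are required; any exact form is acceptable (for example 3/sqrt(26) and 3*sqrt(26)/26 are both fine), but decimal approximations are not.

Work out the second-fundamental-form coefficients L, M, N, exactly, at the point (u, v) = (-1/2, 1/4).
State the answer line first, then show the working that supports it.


Answer: L = -4*sqrt(17)/5, M = 0, N = 0

z_u = 19/8, z_v = 0, z_uu = -17/2, z_uv = 0, z_vv = 0
E = 425/64, F = 0, G = 1; answer radicand W^2 = 425/64
unnormalised second-form numerators: l = -17/2, m = 0, n = 0; L = l/sqrt(425/64), and similarly M = m/sqrt(W^2), N = n/sqrt(W^2)
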